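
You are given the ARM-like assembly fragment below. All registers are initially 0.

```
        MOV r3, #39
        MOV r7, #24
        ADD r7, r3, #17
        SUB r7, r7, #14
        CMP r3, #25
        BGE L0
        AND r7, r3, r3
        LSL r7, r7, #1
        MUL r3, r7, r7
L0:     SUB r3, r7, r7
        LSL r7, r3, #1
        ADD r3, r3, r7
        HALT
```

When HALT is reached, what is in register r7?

after MOV r3, #39: r3=39
after MOV r7, #24: r7=24
after ADD r7, r3, #17: r7=39+17=56
after SUB r7, r7, #14: r7=56-14=42
CMP r3, #25  (cmp 39,25)
BGE L0: taken
after SUB r3, r7, r7: r3=42-42=0
after LSL r7, r3, #1: r7=0<<1=0
after ADD r3, r3, r7: r3=0+0=0
halt.

0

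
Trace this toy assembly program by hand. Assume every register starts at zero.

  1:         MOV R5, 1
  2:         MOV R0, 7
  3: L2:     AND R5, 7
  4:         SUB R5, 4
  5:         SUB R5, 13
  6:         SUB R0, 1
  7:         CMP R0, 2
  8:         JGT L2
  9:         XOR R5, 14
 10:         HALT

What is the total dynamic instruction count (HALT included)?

R5=1
R0=7
R5=1&7=1
R5=1-4=-3
R5=(-3)-13=-16
R0=7-1=6
CMP R0, 2  (cmp 6,2)
JGT L2: taken
R5=(-16)&7=0
R5=0-4=-4
R5=(-4)-13=-17
R0=6-1=5
CMP R0, 2  (cmp 5,2)
JGT L2: taken
R5=(-17)&7=7
R5=7-4=3
R5=3-13=-10
R0=5-1=4
CMP R0, 2  (cmp 4,2)
JGT L2: taken
R5=(-10)&7=6
R5=6-4=2
R5=2-13=-11
R0=4-1=3
CMP R0, 2  (cmp 3,2)
JGT L2: taken
R5=(-11)&7=5
R5=5-4=1
R5=1-13=-12
R0=3-1=2
CMP R0, 2  (cmp 2,2)
JGT L2: not taken
R5=(-12)^14=-6
halt.
Total executed instructions: 34.

34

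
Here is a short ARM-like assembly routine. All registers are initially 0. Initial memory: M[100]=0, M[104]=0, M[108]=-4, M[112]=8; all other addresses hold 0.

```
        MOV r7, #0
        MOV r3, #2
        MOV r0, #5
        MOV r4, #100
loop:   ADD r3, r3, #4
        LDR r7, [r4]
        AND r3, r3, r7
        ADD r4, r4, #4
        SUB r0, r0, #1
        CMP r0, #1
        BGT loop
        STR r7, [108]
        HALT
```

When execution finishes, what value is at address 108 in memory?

8

after MOV r7, #0: r7=0
after MOV r3, #2: r3=2
after MOV r0, #5: r0=5
after MOV r4, #100: r4=100
after ADD r3, r3, #4: r3=2+4=6
after LDR r7, [r4]: r7=M[100]=0
after AND r3, r3, r7: r3=6&0=0
after ADD r4, r4, #4: r4=100+4=104
after SUB r0, r0, #1: r0=5-1=4
CMP r0, #1  (cmp 4,1)
BGT loop: taken
after ADD r3, r3, #4: r3=0+4=4
after LDR r7, [r4]: r7=M[104]=0
after AND r3, r3, r7: r3=4&0=0
after ADD r4, r4, #4: r4=104+4=108
after SUB r0, r0, #1: r0=4-1=3
CMP r0, #1  (cmp 3,1)
BGT loop: taken
after ADD r3, r3, #4: r3=0+4=4
after LDR r7, [r4]: r7=M[108]=-4
after AND r3, r3, r7: r3=4&(-4)=4
after ADD r4, r4, #4: r4=108+4=112
after SUB r0, r0, #1: r0=3-1=2
CMP r0, #1  (cmp 2,1)
BGT loop: taken
after ADD r3, r3, #4: r3=4+4=8
after LDR r7, [r4]: r7=M[112]=8
after AND r3, r3, r7: r3=8&8=8
after ADD r4, r4, #4: r4=112+4=116
after SUB r0, r0, #1: r0=2-1=1
CMP r0, #1  (cmp 1,1)
BGT loop: not taken
STR r7, [108] → M[108]=8
halt.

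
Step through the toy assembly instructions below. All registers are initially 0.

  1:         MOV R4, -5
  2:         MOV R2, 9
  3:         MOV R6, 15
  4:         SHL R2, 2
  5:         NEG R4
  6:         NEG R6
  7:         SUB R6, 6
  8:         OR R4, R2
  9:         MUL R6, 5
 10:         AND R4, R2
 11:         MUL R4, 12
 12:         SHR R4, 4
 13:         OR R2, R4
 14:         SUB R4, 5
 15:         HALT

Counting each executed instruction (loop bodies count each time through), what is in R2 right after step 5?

36

R4=-5
R2=9
R6=15
R2=9<<2=36
R4=-(-5)=5
After step 5: R2 = 36.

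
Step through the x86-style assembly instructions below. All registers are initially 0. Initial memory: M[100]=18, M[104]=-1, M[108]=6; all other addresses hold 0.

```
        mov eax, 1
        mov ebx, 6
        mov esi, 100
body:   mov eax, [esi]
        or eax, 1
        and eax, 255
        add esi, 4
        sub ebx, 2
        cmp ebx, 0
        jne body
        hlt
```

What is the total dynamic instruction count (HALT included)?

25

mov eax, 1 → eax=1
mov ebx, 6 → ebx=6
mov esi, 100 → esi=100
mov eax, [esi] → eax=M[100]=18
or eax, 1 → eax=18|1=19
and eax, 255 → eax=19&255=19
add esi, 4 → esi=100+4=104
sub ebx, 2 → ebx=6-2=4
cmp ebx, 0  (cmp 4,0)
jne body: taken
mov eax, [esi] → eax=M[104]=-1
or eax, 1 → eax=(-1)|1=-1
and eax, 255 → eax=(-1)&255=255
add esi, 4 → esi=104+4=108
sub ebx, 2 → ebx=4-2=2
cmp ebx, 0  (cmp 2,0)
jne body: taken
mov eax, [esi] → eax=M[108]=6
or eax, 1 → eax=6|1=7
and eax, 255 → eax=7&255=7
add esi, 4 → esi=108+4=112
sub ebx, 2 → ebx=2-2=0
cmp ebx, 0  (cmp 0,0)
jne body: not taken
halt.
Total executed instructions: 25.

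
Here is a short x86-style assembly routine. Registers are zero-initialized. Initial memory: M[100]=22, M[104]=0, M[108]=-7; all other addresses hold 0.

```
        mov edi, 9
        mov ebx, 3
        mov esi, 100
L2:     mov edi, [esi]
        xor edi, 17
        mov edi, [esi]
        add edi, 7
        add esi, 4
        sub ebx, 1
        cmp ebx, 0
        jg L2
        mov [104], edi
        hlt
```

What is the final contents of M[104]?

edi=9
ebx=3
esi=100
edi=M[100]=22
edi=22^17=7
edi=M[100]=22
edi=22+7=29
esi=100+4=104
ebx=3-1=2
cmp ebx, 0  (cmp 2,0)
jg L2: taken
edi=M[104]=0
edi=0^17=17
edi=M[104]=0
edi=0+7=7
esi=104+4=108
ebx=2-1=1
cmp ebx, 0  (cmp 1,0)
jg L2: taken
edi=M[108]=-7
edi=(-7)^17=-24
edi=M[108]=-7
edi=(-7)+7=0
esi=108+4=112
ebx=1-1=0
cmp ebx, 0  (cmp 0,0)
jg L2: not taken
mov [104], edi → M[104]=0
halt.

0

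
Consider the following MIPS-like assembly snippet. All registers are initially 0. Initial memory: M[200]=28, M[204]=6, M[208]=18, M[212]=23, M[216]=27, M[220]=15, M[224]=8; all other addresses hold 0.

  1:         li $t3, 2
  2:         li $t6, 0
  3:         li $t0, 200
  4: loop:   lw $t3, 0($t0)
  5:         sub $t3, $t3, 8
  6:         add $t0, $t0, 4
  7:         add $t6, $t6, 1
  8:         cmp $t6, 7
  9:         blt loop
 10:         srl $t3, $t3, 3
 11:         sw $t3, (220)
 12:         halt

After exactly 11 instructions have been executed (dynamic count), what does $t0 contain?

204

after li $t3, 2: $t3=2
after li $t6, 0: $t6=0
after li $t0, 200: $t0=200
after lw $t3, 0($t0): $t3=M[200]=28
after sub $t3, $t3, 8: $t3=28-8=20
after add $t0, $t0, 4: $t0=200+4=204
after add $t6, $t6, 1: $t6=0+1=1
cmp $t6, 7  (cmp 1,7)
blt loop: taken
after lw $t3, 0($t0): $t3=M[204]=6
after sub $t3, $t3, 8: $t3=6-8=-2
After step 11: $t0 = 204.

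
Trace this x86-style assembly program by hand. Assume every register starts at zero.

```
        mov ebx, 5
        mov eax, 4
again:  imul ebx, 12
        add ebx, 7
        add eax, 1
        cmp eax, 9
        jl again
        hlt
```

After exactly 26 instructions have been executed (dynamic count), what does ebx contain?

mov ebx, 5 → ebx=5
mov eax, 4 → eax=4
imul ebx, 12 → ebx=5*12=60
add ebx, 7 → ebx=60+7=67
add eax, 1 → eax=4+1=5
cmp eax, 9  (cmp 5,9)
jl again: taken
imul ebx, 12 → ebx=67*12=804
add ebx, 7 → ebx=804+7=811
add eax, 1 → eax=5+1=6
cmp eax, 9  (cmp 6,9)
jl again: taken
imul ebx, 12 → ebx=811*12=9732
add ebx, 7 → ebx=9732+7=9739
add eax, 1 → eax=6+1=7
cmp eax, 9  (cmp 7,9)
jl again: taken
imul ebx, 12 → ebx=9739*12=116868
add ebx, 7 → ebx=116868+7=116875
add eax, 1 → eax=7+1=8
cmp eax, 9  (cmp 8,9)
jl again: taken
imul ebx, 12 → ebx=116875*12=1402500
add ebx, 7 → ebx=1402500+7=1402507
add eax, 1 → eax=8+1=9
cmp eax, 9  (cmp 9,9)
After step 26: ebx = 1402507.

1402507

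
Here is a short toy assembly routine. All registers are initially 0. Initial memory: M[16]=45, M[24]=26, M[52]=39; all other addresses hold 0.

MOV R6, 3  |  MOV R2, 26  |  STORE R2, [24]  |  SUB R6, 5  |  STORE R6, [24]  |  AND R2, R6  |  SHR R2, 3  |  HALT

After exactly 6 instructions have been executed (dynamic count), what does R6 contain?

MOV R6, 3 → R6=3
MOV R2, 26 → R2=26
STORE R2, [24] → M[24]=26
SUB R6, 5 → R6=3-5=-2
STORE R6, [24] → M[24]=-2
AND R2, R6 → R2=26&(-2)=26
After step 6: R6 = -2.

-2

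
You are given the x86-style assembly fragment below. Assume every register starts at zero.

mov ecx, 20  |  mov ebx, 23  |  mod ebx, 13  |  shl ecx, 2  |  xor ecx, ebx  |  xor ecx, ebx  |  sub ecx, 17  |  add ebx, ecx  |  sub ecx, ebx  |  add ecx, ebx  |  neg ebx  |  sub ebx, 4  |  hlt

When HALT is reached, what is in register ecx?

63

after mov ecx, 20: ecx=20
after mov ebx, 23: ebx=23
after mod ebx, 13: ebx=23%13=10
after shl ecx, 2: ecx=20<<2=80
after xor ecx, ebx: ecx=80^10=90
after xor ecx, ebx: ecx=90^10=80
after sub ecx, 17: ecx=80-17=63
after add ebx, ecx: ebx=10+63=73
after sub ecx, ebx: ecx=63-73=-10
after add ecx, ebx: ecx=(-10)+73=63
after neg ebx: ebx=-(73)=-73
after sub ebx, 4: ebx=(-73)-4=-77
halt.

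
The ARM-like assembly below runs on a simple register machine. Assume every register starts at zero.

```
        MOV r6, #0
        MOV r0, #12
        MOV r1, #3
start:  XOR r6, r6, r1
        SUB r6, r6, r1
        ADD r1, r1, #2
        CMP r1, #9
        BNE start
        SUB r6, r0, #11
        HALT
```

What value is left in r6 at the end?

1

r6=0
r0=12
r1=3
r6=0^3=3
r6=3-3=0
r1=3+2=5
CMP r1, #9  (cmp 5,9)
BNE start: taken
r6=0^5=5
r6=5-5=0
r1=5+2=7
CMP r1, #9  (cmp 7,9)
BNE start: taken
r6=0^7=7
r6=7-7=0
r1=7+2=9
CMP r1, #9  (cmp 9,9)
BNE start: not taken
r6=12-11=1
halt.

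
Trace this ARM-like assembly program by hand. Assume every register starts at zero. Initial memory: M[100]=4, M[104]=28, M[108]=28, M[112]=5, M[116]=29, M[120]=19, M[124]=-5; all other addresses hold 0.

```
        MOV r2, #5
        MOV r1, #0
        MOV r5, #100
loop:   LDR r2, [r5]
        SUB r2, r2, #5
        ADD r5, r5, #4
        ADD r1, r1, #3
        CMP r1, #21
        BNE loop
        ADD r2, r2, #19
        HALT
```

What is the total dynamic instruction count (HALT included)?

after MOV r2, #5: r2=5
after MOV r1, #0: r1=0
after MOV r5, #100: r5=100
after LDR r2, [r5]: r2=M[100]=4
after SUB r2, r2, #5: r2=4-5=-1
after ADD r5, r5, #4: r5=100+4=104
after ADD r1, r1, #3: r1=0+3=3
CMP r1, #21  (cmp 3,21)
BNE loop: taken
after LDR r2, [r5]: r2=M[104]=28
after SUB r2, r2, #5: r2=28-5=23
after ADD r5, r5, #4: r5=104+4=108
after ADD r1, r1, #3: r1=3+3=6
CMP r1, #21  (cmp 6,21)
BNE loop: taken
after LDR r2, [r5]: r2=M[108]=28
after SUB r2, r2, #5: r2=28-5=23
after ADD r5, r5, #4: r5=108+4=112
after ADD r1, r1, #3: r1=6+3=9
CMP r1, #21  (cmp 9,21)
BNE loop: taken
after LDR r2, [r5]: r2=M[112]=5
after SUB r2, r2, #5: r2=5-5=0
after ADD r5, r5, #4: r5=112+4=116
after ADD r1, r1, #3: r1=9+3=12
CMP r1, #21  (cmp 12,21)
BNE loop: taken
after LDR r2, [r5]: r2=M[116]=29
after SUB r2, r2, #5: r2=29-5=24
after ADD r5, r5, #4: r5=116+4=120
after ADD r1, r1, #3: r1=12+3=15
CMP r1, #21  (cmp 15,21)
BNE loop: taken
after LDR r2, [r5]: r2=M[120]=19
after SUB r2, r2, #5: r2=19-5=14
after ADD r5, r5, #4: r5=120+4=124
after ADD r1, r1, #3: r1=15+3=18
CMP r1, #21  (cmp 18,21)
BNE loop: taken
after LDR r2, [r5]: r2=M[124]=-5
after SUB r2, r2, #5: r2=(-5)-5=-10
after ADD r5, r5, #4: r5=124+4=128
after ADD r1, r1, #3: r1=18+3=21
CMP r1, #21  (cmp 21,21)
BNE loop: not taken
after ADD r2, r2, #19: r2=(-10)+19=9
halt.
Total executed instructions: 47.

47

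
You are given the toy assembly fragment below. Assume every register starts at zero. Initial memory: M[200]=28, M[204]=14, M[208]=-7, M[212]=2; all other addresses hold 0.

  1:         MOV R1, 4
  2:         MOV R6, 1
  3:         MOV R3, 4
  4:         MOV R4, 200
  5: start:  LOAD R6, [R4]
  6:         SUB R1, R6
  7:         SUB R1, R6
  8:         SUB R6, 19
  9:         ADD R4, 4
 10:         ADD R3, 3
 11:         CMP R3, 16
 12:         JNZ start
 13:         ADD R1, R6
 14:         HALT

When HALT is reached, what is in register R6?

-17

after MOV R1, 4: R1=4
after MOV R6, 1: R6=1
after MOV R3, 4: R3=4
after MOV R4, 200: R4=200
after LOAD R6, [R4]: R6=M[200]=28
after SUB R1, R6: R1=4-28=-24
after SUB R1, R6: R1=(-24)-28=-52
after SUB R6, 19: R6=28-19=9
after ADD R4, 4: R4=200+4=204
after ADD R3, 3: R3=4+3=7
CMP R3, 16  (cmp 7,16)
JNZ start: taken
after LOAD R6, [R4]: R6=M[204]=14
after SUB R1, R6: R1=(-52)-14=-66
after SUB R1, R6: R1=(-66)-14=-80
after SUB R6, 19: R6=14-19=-5
after ADD R4, 4: R4=204+4=208
after ADD R3, 3: R3=7+3=10
CMP R3, 16  (cmp 10,16)
JNZ start: taken
after LOAD R6, [R4]: R6=M[208]=-7
after SUB R1, R6: R1=(-80)-(-7)=-73
after SUB R1, R6: R1=(-73)-(-7)=-66
after SUB R6, 19: R6=(-7)-19=-26
after ADD R4, 4: R4=208+4=212
after ADD R3, 3: R3=10+3=13
CMP R3, 16  (cmp 13,16)
JNZ start: taken
after LOAD R6, [R4]: R6=M[212]=2
after SUB R1, R6: R1=(-66)-2=-68
after SUB R1, R6: R1=(-68)-2=-70
after SUB R6, 19: R6=2-19=-17
after ADD R4, 4: R4=212+4=216
after ADD R3, 3: R3=13+3=16
CMP R3, 16  (cmp 16,16)
JNZ start: not taken
after ADD R1, R6: R1=(-70)+(-17)=-87
halt.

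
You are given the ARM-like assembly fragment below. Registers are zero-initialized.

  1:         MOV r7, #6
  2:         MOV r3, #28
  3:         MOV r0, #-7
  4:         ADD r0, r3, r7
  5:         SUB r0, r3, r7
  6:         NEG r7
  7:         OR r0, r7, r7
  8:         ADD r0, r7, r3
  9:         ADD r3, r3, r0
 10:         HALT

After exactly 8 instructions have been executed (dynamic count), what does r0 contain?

r7=6
r3=28
r0=-7
r0=28+6=34
r0=28-6=22
r7=-(6)=-6
r0=(-6)|(-6)=-6
r0=(-6)+28=22
After step 8: r0 = 22.

22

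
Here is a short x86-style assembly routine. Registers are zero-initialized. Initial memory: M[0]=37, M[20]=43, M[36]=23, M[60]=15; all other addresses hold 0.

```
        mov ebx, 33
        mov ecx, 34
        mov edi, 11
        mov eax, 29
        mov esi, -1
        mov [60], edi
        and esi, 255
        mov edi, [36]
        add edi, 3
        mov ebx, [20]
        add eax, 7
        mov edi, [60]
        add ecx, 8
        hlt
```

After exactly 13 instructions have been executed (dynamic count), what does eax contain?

ebx=33
ecx=34
edi=11
eax=29
esi=-1
mov [60], edi → M[60]=11
esi=(-1)&255=255
edi=M[36]=23
edi=23+3=26
ebx=M[20]=43
eax=29+7=36
edi=M[60]=11
ecx=34+8=42
After step 13: eax = 36.

36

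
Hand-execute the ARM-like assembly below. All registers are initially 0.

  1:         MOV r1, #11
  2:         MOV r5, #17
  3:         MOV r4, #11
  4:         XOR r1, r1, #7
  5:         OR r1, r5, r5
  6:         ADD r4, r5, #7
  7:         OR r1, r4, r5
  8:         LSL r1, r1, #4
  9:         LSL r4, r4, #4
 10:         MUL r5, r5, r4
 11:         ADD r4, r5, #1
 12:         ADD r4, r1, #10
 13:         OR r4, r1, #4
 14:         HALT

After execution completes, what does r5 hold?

6528

MOV r1, #11 → r1=11
MOV r5, #17 → r5=17
MOV r4, #11 → r4=11
XOR r1, r1, #7 → r1=11^7=12
OR r1, r5, r5 → r1=17|17=17
ADD r4, r5, #7 → r4=17+7=24
OR r1, r4, r5 → r1=24|17=25
LSL r1, r1, #4 → r1=25<<4=400
LSL r4, r4, #4 → r4=24<<4=384
MUL r5, r5, r4 → r5=17*384=6528
ADD r4, r5, #1 → r4=6528+1=6529
ADD r4, r1, #10 → r4=400+10=410
OR r4, r1, #4 → r4=400|4=404
halt.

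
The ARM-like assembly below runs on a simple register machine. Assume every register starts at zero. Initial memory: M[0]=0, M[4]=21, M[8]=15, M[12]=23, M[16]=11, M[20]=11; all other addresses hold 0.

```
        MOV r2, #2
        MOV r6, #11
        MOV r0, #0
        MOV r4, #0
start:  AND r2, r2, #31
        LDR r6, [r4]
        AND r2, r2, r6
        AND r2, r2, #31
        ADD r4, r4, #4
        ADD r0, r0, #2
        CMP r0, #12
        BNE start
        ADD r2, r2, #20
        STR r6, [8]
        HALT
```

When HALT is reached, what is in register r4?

24

after MOV r2, #2: r2=2
after MOV r6, #11: r6=11
after MOV r0, #0: r0=0
after MOV r4, #0: r4=0
after AND r2, r2, #31: r2=2&31=2
after LDR r6, [r4]: r6=M[0]=0
after AND r2, r2, r6: r2=2&0=0
after AND r2, r2, #31: r2=0&31=0
after ADD r4, r4, #4: r4=0+4=4
after ADD r0, r0, #2: r0=0+2=2
CMP r0, #12  (cmp 2,12)
BNE start: taken
after AND r2, r2, #31: r2=0&31=0
after LDR r6, [r4]: r6=M[4]=21
after AND r2, r2, r6: r2=0&21=0
after AND r2, r2, #31: r2=0&31=0
after ADD r4, r4, #4: r4=4+4=8
after ADD r0, r0, #2: r0=2+2=4
CMP r0, #12  (cmp 4,12)
BNE start: taken
after AND r2, r2, #31: r2=0&31=0
after LDR r6, [r4]: r6=M[8]=15
after AND r2, r2, r6: r2=0&15=0
after AND r2, r2, #31: r2=0&31=0
after ADD r4, r4, #4: r4=8+4=12
after ADD r0, r0, #2: r0=4+2=6
CMP r0, #12  (cmp 6,12)
BNE start: taken
after AND r2, r2, #31: r2=0&31=0
after LDR r6, [r4]: r6=M[12]=23
after AND r2, r2, r6: r2=0&23=0
after AND r2, r2, #31: r2=0&31=0
after ADD r4, r4, #4: r4=12+4=16
after ADD r0, r0, #2: r0=6+2=8
CMP r0, #12  (cmp 8,12)
BNE start: taken
after AND r2, r2, #31: r2=0&31=0
after LDR r6, [r4]: r6=M[16]=11
after AND r2, r2, r6: r2=0&11=0
after AND r2, r2, #31: r2=0&31=0
after ADD r4, r4, #4: r4=16+4=20
after ADD r0, r0, #2: r0=8+2=10
CMP r0, #12  (cmp 10,12)
BNE start: taken
after AND r2, r2, #31: r2=0&31=0
after LDR r6, [r4]: r6=M[20]=11
after AND r2, r2, r6: r2=0&11=0
after AND r2, r2, #31: r2=0&31=0
after ADD r4, r4, #4: r4=20+4=24
after ADD r0, r0, #2: r0=10+2=12
CMP r0, #12  (cmp 12,12)
BNE start: not taken
after ADD r2, r2, #20: r2=0+20=20
STR r6, [8] → M[8]=11
halt.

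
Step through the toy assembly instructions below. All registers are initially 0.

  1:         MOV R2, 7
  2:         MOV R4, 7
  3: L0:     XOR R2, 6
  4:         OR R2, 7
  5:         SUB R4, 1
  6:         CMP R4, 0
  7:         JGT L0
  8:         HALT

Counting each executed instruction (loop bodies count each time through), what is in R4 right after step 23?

3

MOV R2, 7 → R2=7
MOV R4, 7 → R4=7
XOR R2, 6 → R2=7^6=1
OR R2, 7 → R2=1|7=7
SUB R4, 1 → R4=7-1=6
CMP R4, 0  (cmp 6,0)
JGT L0: taken
XOR R2, 6 → R2=7^6=1
OR R2, 7 → R2=1|7=7
SUB R4, 1 → R4=6-1=5
CMP R4, 0  (cmp 5,0)
JGT L0: taken
XOR R2, 6 → R2=7^6=1
OR R2, 7 → R2=1|7=7
SUB R4, 1 → R4=5-1=4
CMP R4, 0  (cmp 4,0)
JGT L0: taken
XOR R2, 6 → R2=7^6=1
OR R2, 7 → R2=1|7=7
SUB R4, 1 → R4=4-1=3
CMP R4, 0  (cmp 3,0)
JGT L0: taken
XOR R2, 6 → R2=7^6=1
After step 23: R4 = 3.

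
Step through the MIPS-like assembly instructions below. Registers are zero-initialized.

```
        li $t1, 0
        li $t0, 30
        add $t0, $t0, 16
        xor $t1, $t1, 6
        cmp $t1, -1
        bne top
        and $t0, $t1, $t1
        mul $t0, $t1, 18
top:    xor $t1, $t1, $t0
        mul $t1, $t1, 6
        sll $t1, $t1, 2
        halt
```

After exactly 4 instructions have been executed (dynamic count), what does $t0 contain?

46

li $t1, 0 → $t1=0
li $t0, 30 → $t0=30
add $t0, $t0, 16 → $t0=30+16=46
xor $t1, $t1, 6 → $t1=0^6=6
After step 4: $t0 = 46.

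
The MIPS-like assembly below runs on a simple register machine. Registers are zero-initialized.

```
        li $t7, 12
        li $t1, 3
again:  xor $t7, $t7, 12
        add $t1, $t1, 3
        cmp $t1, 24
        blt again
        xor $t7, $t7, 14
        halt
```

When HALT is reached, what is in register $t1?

24

li $t7, 12 → $t7=12
li $t1, 3 → $t1=3
xor $t7, $t7, 12 → $t7=12^12=0
add $t1, $t1, 3 → $t1=3+3=6
cmp $t1, 24  (cmp 6,24)
blt again: taken
xor $t7, $t7, 12 → $t7=0^12=12
add $t1, $t1, 3 → $t1=6+3=9
cmp $t1, 24  (cmp 9,24)
blt again: taken
xor $t7, $t7, 12 → $t7=12^12=0
add $t1, $t1, 3 → $t1=9+3=12
cmp $t1, 24  (cmp 12,24)
blt again: taken
xor $t7, $t7, 12 → $t7=0^12=12
add $t1, $t1, 3 → $t1=12+3=15
cmp $t1, 24  (cmp 15,24)
blt again: taken
xor $t7, $t7, 12 → $t7=12^12=0
add $t1, $t1, 3 → $t1=15+3=18
cmp $t1, 24  (cmp 18,24)
blt again: taken
xor $t7, $t7, 12 → $t7=0^12=12
add $t1, $t1, 3 → $t1=18+3=21
cmp $t1, 24  (cmp 21,24)
blt again: taken
xor $t7, $t7, 12 → $t7=12^12=0
add $t1, $t1, 3 → $t1=21+3=24
cmp $t1, 24  (cmp 24,24)
blt again: not taken
xor $t7, $t7, 14 → $t7=0^14=14
halt.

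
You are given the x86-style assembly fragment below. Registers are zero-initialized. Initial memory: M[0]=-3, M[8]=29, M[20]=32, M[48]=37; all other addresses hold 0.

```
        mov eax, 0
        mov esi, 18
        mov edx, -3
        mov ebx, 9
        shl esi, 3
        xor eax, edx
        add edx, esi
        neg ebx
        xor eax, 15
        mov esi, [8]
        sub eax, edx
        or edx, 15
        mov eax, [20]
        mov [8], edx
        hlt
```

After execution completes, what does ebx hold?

-9

mov eax, 0 → eax=0
mov esi, 18 → esi=18
mov edx, -3 → edx=-3
mov ebx, 9 → ebx=9
shl esi, 3 → esi=18<<3=144
xor eax, edx → eax=0^(-3)=-3
add edx, esi → edx=(-3)+144=141
neg ebx → ebx=-(9)=-9
xor eax, 15 → eax=(-3)^15=-14
mov esi, [8] → esi=M[8]=29
sub eax, edx → eax=(-14)-141=-155
or edx, 15 → edx=141|15=143
mov eax, [20] → eax=M[20]=32
mov [8], edx → M[8]=143
halt.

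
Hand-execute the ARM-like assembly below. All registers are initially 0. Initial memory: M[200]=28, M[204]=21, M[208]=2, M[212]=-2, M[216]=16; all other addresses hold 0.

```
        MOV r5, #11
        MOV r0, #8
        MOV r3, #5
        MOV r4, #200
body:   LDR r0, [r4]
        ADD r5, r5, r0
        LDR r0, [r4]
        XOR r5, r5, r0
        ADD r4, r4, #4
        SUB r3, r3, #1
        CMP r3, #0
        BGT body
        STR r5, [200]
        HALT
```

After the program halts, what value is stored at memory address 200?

after MOV r5, #11: r5=11
after MOV r0, #8: r0=8
after MOV r3, #5: r3=5
after MOV r4, #200: r4=200
after LDR r0, [r4]: r0=M[200]=28
after ADD r5, r5, r0: r5=11+28=39
after LDR r0, [r4]: r0=M[200]=28
after XOR r5, r5, r0: r5=39^28=59
after ADD r4, r4, #4: r4=200+4=204
after SUB r3, r3, #1: r3=5-1=4
CMP r3, #0  (cmp 4,0)
BGT body: taken
after LDR r0, [r4]: r0=M[204]=21
after ADD r5, r5, r0: r5=59+21=80
after LDR r0, [r4]: r0=M[204]=21
after XOR r5, r5, r0: r5=80^21=69
after ADD r4, r4, #4: r4=204+4=208
after SUB r3, r3, #1: r3=4-1=3
CMP r3, #0  (cmp 3,0)
BGT body: taken
after LDR r0, [r4]: r0=M[208]=2
after ADD r5, r5, r0: r5=69+2=71
after LDR r0, [r4]: r0=M[208]=2
after XOR r5, r5, r0: r5=71^2=69
after ADD r4, r4, #4: r4=208+4=212
after SUB r3, r3, #1: r3=3-1=2
CMP r3, #0  (cmp 2,0)
BGT body: taken
after LDR r0, [r4]: r0=M[212]=-2
after ADD r5, r5, r0: r5=69+(-2)=67
after LDR r0, [r4]: r0=M[212]=-2
after XOR r5, r5, r0: r5=67^(-2)=-67
after ADD r4, r4, #4: r4=212+4=216
after SUB r3, r3, #1: r3=2-1=1
CMP r3, #0  (cmp 1,0)
BGT body: taken
after LDR r0, [r4]: r0=M[216]=16
after ADD r5, r5, r0: r5=(-67)+16=-51
after LDR r0, [r4]: r0=M[216]=16
after XOR r5, r5, r0: r5=(-51)^16=-35
after ADD r4, r4, #4: r4=216+4=220
after SUB r3, r3, #1: r3=1-1=0
CMP r3, #0  (cmp 0,0)
BGT body: not taken
STR r5, [200] → M[200]=-35
halt.

-35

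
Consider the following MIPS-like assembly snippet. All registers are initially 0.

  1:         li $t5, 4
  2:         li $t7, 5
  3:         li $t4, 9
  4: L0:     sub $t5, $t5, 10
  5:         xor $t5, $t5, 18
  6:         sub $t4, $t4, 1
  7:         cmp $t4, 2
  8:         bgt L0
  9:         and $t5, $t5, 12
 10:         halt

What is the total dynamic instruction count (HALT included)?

after li $t5, 4: $t5=4
after li $t7, 5: $t7=5
after li $t4, 9: $t4=9
after sub $t5, $t5, 10: $t5=4-10=-6
after xor $t5, $t5, 18: $t5=(-6)^18=-24
after sub $t4, $t4, 1: $t4=9-1=8
cmp $t4, 2  (cmp 8,2)
bgt L0: taken
after sub $t5, $t5, 10: $t5=(-24)-10=-34
after xor $t5, $t5, 18: $t5=(-34)^18=-52
after sub $t4, $t4, 1: $t4=8-1=7
cmp $t4, 2  (cmp 7,2)
bgt L0: taken
after sub $t5, $t5, 10: $t5=(-52)-10=-62
after xor $t5, $t5, 18: $t5=(-62)^18=-48
after sub $t4, $t4, 1: $t4=7-1=6
cmp $t4, 2  (cmp 6,2)
bgt L0: taken
after sub $t5, $t5, 10: $t5=(-48)-10=-58
after xor $t5, $t5, 18: $t5=(-58)^18=-44
after sub $t4, $t4, 1: $t4=6-1=5
cmp $t4, 2  (cmp 5,2)
bgt L0: taken
after sub $t5, $t5, 10: $t5=(-44)-10=-54
after xor $t5, $t5, 18: $t5=(-54)^18=-40
after sub $t4, $t4, 1: $t4=5-1=4
cmp $t4, 2  (cmp 4,2)
bgt L0: taken
after sub $t5, $t5, 10: $t5=(-40)-10=-50
after xor $t5, $t5, 18: $t5=(-50)^18=-36
after sub $t4, $t4, 1: $t4=4-1=3
cmp $t4, 2  (cmp 3,2)
bgt L0: taken
after sub $t5, $t5, 10: $t5=(-36)-10=-46
after xor $t5, $t5, 18: $t5=(-46)^18=-64
after sub $t4, $t4, 1: $t4=3-1=2
cmp $t4, 2  (cmp 2,2)
bgt L0: not taken
after and $t5, $t5, 12: $t5=(-64)&12=0
halt.
Total executed instructions: 40.

40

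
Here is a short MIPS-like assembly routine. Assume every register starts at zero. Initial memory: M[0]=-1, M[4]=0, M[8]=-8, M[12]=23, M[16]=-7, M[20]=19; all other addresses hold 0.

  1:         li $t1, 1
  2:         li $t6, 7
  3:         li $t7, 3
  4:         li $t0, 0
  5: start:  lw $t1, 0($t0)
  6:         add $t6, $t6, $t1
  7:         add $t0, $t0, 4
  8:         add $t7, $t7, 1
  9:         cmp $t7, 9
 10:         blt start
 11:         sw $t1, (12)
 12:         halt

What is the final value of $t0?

li $t1, 1 → $t1=1
li $t6, 7 → $t6=7
li $t7, 3 → $t7=3
li $t0, 0 → $t0=0
lw $t1, 0($t0) → $t1=M[0]=-1
add $t6, $t6, $t1 → $t6=7+(-1)=6
add $t0, $t0, 4 → $t0=0+4=4
add $t7, $t7, 1 → $t7=3+1=4
cmp $t7, 9  (cmp 4,9)
blt start: taken
lw $t1, 0($t0) → $t1=M[4]=0
add $t6, $t6, $t1 → $t6=6+0=6
add $t0, $t0, 4 → $t0=4+4=8
add $t7, $t7, 1 → $t7=4+1=5
cmp $t7, 9  (cmp 5,9)
blt start: taken
lw $t1, 0($t0) → $t1=M[8]=-8
add $t6, $t6, $t1 → $t6=6+(-8)=-2
add $t0, $t0, 4 → $t0=8+4=12
add $t7, $t7, 1 → $t7=5+1=6
cmp $t7, 9  (cmp 6,9)
blt start: taken
lw $t1, 0($t0) → $t1=M[12]=23
add $t6, $t6, $t1 → $t6=(-2)+23=21
add $t0, $t0, 4 → $t0=12+4=16
add $t7, $t7, 1 → $t7=6+1=7
cmp $t7, 9  (cmp 7,9)
blt start: taken
lw $t1, 0($t0) → $t1=M[16]=-7
add $t6, $t6, $t1 → $t6=21+(-7)=14
add $t0, $t0, 4 → $t0=16+4=20
add $t7, $t7, 1 → $t7=7+1=8
cmp $t7, 9  (cmp 8,9)
blt start: taken
lw $t1, 0($t0) → $t1=M[20]=19
add $t6, $t6, $t1 → $t6=14+19=33
add $t0, $t0, 4 → $t0=20+4=24
add $t7, $t7, 1 → $t7=8+1=9
cmp $t7, 9  (cmp 9,9)
blt start: not taken
sw $t1, (12) → M[12]=19
halt.

24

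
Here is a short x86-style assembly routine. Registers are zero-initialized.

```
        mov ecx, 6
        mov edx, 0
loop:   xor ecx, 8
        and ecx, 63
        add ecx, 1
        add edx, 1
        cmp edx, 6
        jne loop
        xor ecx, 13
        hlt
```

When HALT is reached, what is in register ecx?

1

mov ecx, 6 → ecx=6
mov edx, 0 → edx=0
xor ecx, 8 → ecx=6^8=14
and ecx, 63 → ecx=14&63=14
add ecx, 1 → ecx=14+1=15
add edx, 1 → edx=0+1=1
cmp edx, 6  (cmp 1,6)
jne loop: taken
xor ecx, 8 → ecx=15^8=7
and ecx, 63 → ecx=7&63=7
add ecx, 1 → ecx=7+1=8
add edx, 1 → edx=1+1=2
cmp edx, 6  (cmp 2,6)
jne loop: taken
xor ecx, 8 → ecx=8^8=0
and ecx, 63 → ecx=0&63=0
add ecx, 1 → ecx=0+1=1
add edx, 1 → edx=2+1=3
cmp edx, 6  (cmp 3,6)
jne loop: taken
xor ecx, 8 → ecx=1^8=9
and ecx, 63 → ecx=9&63=9
add ecx, 1 → ecx=9+1=10
add edx, 1 → edx=3+1=4
cmp edx, 6  (cmp 4,6)
jne loop: taken
xor ecx, 8 → ecx=10^8=2
and ecx, 63 → ecx=2&63=2
add ecx, 1 → ecx=2+1=3
add edx, 1 → edx=4+1=5
cmp edx, 6  (cmp 5,6)
jne loop: taken
xor ecx, 8 → ecx=3^8=11
and ecx, 63 → ecx=11&63=11
add ecx, 1 → ecx=11+1=12
add edx, 1 → edx=5+1=6
cmp edx, 6  (cmp 6,6)
jne loop: not taken
xor ecx, 13 → ecx=12^13=1
halt.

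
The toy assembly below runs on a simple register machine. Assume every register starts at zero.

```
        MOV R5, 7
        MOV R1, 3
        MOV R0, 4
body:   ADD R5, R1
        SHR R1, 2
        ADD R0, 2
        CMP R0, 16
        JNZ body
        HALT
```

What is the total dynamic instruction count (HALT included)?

MOV R5, 7 → R5=7
MOV R1, 3 → R1=3
MOV R0, 4 → R0=4
ADD R5, R1 → R5=7+3=10
SHR R1, 2 → R1=3>>2=0
ADD R0, 2 → R0=4+2=6
CMP R0, 16  (cmp 6,16)
JNZ body: taken
ADD R5, R1 → R5=10+0=10
SHR R1, 2 → R1=0>>2=0
ADD R0, 2 → R0=6+2=8
CMP R0, 16  (cmp 8,16)
JNZ body: taken
ADD R5, R1 → R5=10+0=10
SHR R1, 2 → R1=0>>2=0
ADD R0, 2 → R0=8+2=10
CMP R0, 16  (cmp 10,16)
JNZ body: taken
ADD R5, R1 → R5=10+0=10
SHR R1, 2 → R1=0>>2=0
ADD R0, 2 → R0=10+2=12
CMP R0, 16  (cmp 12,16)
JNZ body: taken
ADD R5, R1 → R5=10+0=10
SHR R1, 2 → R1=0>>2=0
ADD R0, 2 → R0=12+2=14
CMP R0, 16  (cmp 14,16)
JNZ body: taken
ADD R5, R1 → R5=10+0=10
SHR R1, 2 → R1=0>>2=0
ADD R0, 2 → R0=14+2=16
CMP R0, 16  (cmp 16,16)
JNZ body: not taken
halt.
Total executed instructions: 34.

34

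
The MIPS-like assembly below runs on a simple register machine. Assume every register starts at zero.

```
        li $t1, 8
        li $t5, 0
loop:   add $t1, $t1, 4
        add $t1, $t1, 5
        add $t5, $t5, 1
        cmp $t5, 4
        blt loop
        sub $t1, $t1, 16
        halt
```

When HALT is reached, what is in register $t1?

28

li $t1, 8 → $t1=8
li $t5, 0 → $t5=0
add $t1, $t1, 4 → $t1=8+4=12
add $t1, $t1, 5 → $t1=12+5=17
add $t5, $t5, 1 → $t5=0+1=1
cmp $t5, 4  (cmp 1,4)
blt loop: taken
add $t1, $t1, 4 → $t1=17+4=21
add $t1, $t1, 5 → $t1=21+5=26
add $t5, $t5, 1 → $t5=1+1=2
cmp $t5, 4  (cmp 2,4)
blt loop: taken
add $t1, $t1, 4 → $t1=26+4=30
add $t1, $t1, 5 → $t1=30+5=35
add $t5, $t5, 1 → $t5=2+1=3
cmp $t5, 4  (cmp 3,4)
blt loop: taken
add $t1, $t1, 4 → $t1=35+4=39
add $t1, $t1, 5 → $t1=39+5=44
add $t5, $t5, 1 → $t5=3+1=4
cmp $t5, 4  (cmp 4,4)
blt loop: not taken
sub $t1, $t1, 16 → $t1=44-16=28
halt.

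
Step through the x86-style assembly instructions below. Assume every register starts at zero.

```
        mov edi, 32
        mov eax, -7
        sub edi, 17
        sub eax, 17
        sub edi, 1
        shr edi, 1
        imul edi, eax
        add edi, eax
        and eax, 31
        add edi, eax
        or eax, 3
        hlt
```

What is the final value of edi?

after mov edi, 32: edi=32
after mov eax, -7: eax=-7
after sub edi, 17: edi=32-17=15
after sub eax, 17: eax=(-7)-17=-24
after sub edi, 1: edi=15-1=14
after shr edi, 1: edi=14>>1=7
after imul edi, eax: edi=7*(-24)=-168
after add edi, eax: edi=(-168)+(-24)=-192
after and eax, 31: eax=(-24)&31=8
after add edi, eax: edi=(-192)+8=-184
after or eax, 3: eax=8|3=11
halt.

-184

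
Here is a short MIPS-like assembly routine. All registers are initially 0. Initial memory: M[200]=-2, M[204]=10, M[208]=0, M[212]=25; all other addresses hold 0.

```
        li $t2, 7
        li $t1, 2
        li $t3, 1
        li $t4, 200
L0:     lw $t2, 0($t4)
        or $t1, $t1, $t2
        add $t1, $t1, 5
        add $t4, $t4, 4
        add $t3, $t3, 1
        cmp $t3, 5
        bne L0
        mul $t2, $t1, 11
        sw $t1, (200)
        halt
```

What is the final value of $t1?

after li $t2, 7: $t2=7
after li $t1, 2: $t1=2
after li $t3, 1: $t3=1
after li $t4, 200: $t4=200
after lw $t2, 0($t4): $t2=M[200]=-2
after or $t1, $t1, $t2: $t1=2|(-2)=-2
after add $t1, $t1, 5: $t1=(-2)+5=3
after add $t4, $t4, 4: $t4=200+4=204
after add $t3, $t3, 1: $t3=1+1=2
cmp $t3, 5  (cmp 2,5)
bne L0: taken
after lw $t2, 0($t4): $t2=M[204]=10
after or $t1, $t1, $t2: $t1=3|10=11
after add $t1, $t1, 5: $t1=11+5=16
after add $t4, $t4, 4: $t4=204+4=208
after add $t3, $t3, 1: $t3=2+1=3
cmp $t3, 5  (cmp 3,5)
bne L0: taken
after lw $t2, 0($t4): $t2=M[208]=0
after or $t1, $t1, $t2: $t1=16|0=16
after add $t1, $t1, 5: $t1=16+5=21
after add $t4, $t4, 4: $t4=208+4=212
after add $t3, $t3, 1: $t3=3+1=4
cmp $t3, 5  (cmp 4,5)
bne L0: taken
after lw $t2, 0($t4): $t2=M[212]=25
after or $t1, $t1, $t2: $t1=21|25=29
after add $t1, $t1, 5: $t1=29+5=34
after add $t4, $t4, 4: $t4=212+4=216
after add $t3, $t3, 1: $t3=4+1=5
cmp $t3, 5  (cmp 5,5)
bne L0: not taken
after mul $t2, $t1, 11: $t2=34*11=374
sw $t1, (200) → M[200]=34
halt.

34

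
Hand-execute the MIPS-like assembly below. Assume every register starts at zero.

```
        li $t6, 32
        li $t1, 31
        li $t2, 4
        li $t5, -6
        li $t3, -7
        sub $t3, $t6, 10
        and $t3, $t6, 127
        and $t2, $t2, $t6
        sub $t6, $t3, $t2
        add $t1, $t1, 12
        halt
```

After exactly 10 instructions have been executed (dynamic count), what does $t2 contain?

0

li $t6, 32 → $t6=32
li $t1, 31 → $t1=31
li $t2, 4 → $t2=4
li $t5, -6 → $t5=-6
li $t3, -7 → $t3=-7
sub $t3, $t6, 10 → $t3=32-10=22
and $t3, $t6, 127 → $t3=32&127=32
and $t2, $t2, $t6 → $t2=4&32=0
sub $t6, $t3, $t2 → $t6=32-0=32
add $t1, $t1, 12 → $t1=31+12=43
After step 10: $t2 = 0.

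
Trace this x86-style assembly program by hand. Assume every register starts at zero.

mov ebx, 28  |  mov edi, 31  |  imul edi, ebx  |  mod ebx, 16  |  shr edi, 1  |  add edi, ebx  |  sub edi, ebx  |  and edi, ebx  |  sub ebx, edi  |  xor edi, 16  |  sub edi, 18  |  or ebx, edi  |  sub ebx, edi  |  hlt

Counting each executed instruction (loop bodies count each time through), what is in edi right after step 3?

ebx=28
edi=31
edi=31*28=868
After step 3: edi = 868.

868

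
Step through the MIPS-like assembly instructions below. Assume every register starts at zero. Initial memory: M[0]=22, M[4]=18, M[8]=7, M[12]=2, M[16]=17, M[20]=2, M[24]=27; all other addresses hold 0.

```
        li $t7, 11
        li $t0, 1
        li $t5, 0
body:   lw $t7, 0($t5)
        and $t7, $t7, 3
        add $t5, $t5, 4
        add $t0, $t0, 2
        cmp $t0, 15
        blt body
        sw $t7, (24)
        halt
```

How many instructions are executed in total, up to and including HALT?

$t7=11
$t0=1
$t5=0
$t7=M[0]=22
$t7=22&3=2
$t5=0+4=4
$t0=1+2=3
cmp $t0, 15  (cmp 3,15)
blt body: taken
$t7=M[4]=18
$t7=18&3=2
$t5=4+4=8
$t0=3+2=5
cmp $t0, 15  (cmp 5,15)
blt body: taken
$t7=M[8]=7
$t7=7&3=3
$t5=8+4=12
$t0=5+2=7
cmp $t0, 15  (cmp 7,15)
blt body: taken
$t7=M[12]=2
$t7=2&3=2
$t5=12+4=16
$t0=7+2=9
cmp $t0, 15  (cmp 9,15)
blt body: taken
$t7=M[16]=17
$t7=17&3=1
$t5=16+4=20
$t0=9+2=11
cmp $t0, 15  (cmp 11,15)
blt body: taken
$t7=M[20]=2
$t7=2&3=2
$t5=20+4=24
$t0=11+2=13
cmp $t0, 15  (cmp 13,15)
blt body: taken
$t7=M[24]=27
$t7=27&3=3
$t5=24+4=28
$t0=13+2=15
cmp $t0, 15  (cmp 15,15)
blt body: not taken
sw $t7, (24) → M[24]=3
halt.
Total executed instructions: 47.

47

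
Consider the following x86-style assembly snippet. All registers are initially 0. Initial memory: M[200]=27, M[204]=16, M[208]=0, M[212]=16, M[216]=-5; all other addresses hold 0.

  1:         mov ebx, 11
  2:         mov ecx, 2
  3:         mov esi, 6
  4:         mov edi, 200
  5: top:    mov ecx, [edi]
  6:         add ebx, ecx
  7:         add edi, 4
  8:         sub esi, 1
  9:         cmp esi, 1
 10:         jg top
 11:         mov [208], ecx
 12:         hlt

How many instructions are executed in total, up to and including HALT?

after mov ebx, 11: ebx=11
after mov ecx, 2: ecx=2
after mov esi, 6: esi=6
after mov edi, 200: edi=200
after mov ecx, [edi]: ecx=M[200]=27
after add ebx, ecx: ebx=11+27=38
after add edi, 4: edi=200+4=204
after sub esi, 1: esi=6-1=5
cmp esi, 1  (cmp 5,1)
jg top: taken
after mov ecx, [edi]: ecx=M[204]=16
after add ebx, ecx: ebx=38+16=54
after add edi, 4: edi=204+4=208
after sub esi, 1: esi=5-1=4
cmp esi, 1  (cmp 4,1)
jg top: taken
after mov ecx, [edi]: ecx=M[208]=0
after add ebx, ecx: ebx=54+0=54
after add edi, 4: edi=208+4=212
after sub esi, 1: esi=4-1=3
cmp esi, 1  (cmp 3,1)
jg top: taken
after mov ecx, [edi]: ecx=M[212]=16
after add ebx, ecx: ebx=54+16=70
after add edi, 4: edi=212+4=216
after sub esi, 1: esi=3-1=2
cmp esi, 1  (cmp 2,1)
jg top: taken
after mov ecx, [edi]: ecx=M[216]=-5
after add ebx, ecx: ebx=70+(-5)=65
after add edi, 4: edi=216+4=220
after sub esi, 1: esi=2-1=1
cmp esi, 1  (cmp 1,1)
jg top: not taken
mov [208], ecx → M[208]=-5
halt.
Total executed instructions: 36.

36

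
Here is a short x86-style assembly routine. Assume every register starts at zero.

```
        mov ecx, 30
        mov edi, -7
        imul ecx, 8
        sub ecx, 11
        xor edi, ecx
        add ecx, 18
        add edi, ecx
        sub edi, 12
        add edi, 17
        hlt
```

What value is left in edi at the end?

ecx=30
edi=-7
ecx=30*8=240
ecx=240-11=229
edi=(-7)^229=-228
ecx=229+18=247
edi=(-228)+247=19
edi=19-12=7
edi=7+17=24
halt.

24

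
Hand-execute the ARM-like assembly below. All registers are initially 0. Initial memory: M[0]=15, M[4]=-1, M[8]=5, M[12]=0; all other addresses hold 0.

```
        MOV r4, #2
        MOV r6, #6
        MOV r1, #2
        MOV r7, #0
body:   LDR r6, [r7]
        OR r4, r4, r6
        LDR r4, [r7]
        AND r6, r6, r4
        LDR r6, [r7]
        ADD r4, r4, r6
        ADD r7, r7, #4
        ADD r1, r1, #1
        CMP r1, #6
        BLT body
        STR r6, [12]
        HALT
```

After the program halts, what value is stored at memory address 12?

after MOV r4, #2: r4=2
after MOV r6, #6: r6=6
after MOV r1, #2: r1=2
after MOV r7, #0: r7=0
after LDR r6, [r7]: r6=M[0]=15
after OR r4, r4, r6: r4=2|15=15
after LDR r4, [r7]: r4=M[0]=15
after AND r6, r6, r4: r6=15&15=15
after LDR r6, [r7]: r6=M[0]=15
after ADD r4, r4, r6: r4=15+15=30
after ADD r7, r7, #4: r7=0+4=4
after ADD r1, r1, #1: r1=2+1=3
CMP r1, #6  (cmp 3,6)
BLT body: taken
after LDR r6, [r7]: r6=M[4]=-1
after OR r4, r4, r6: r4=30|(-1)=-1
after LDR r4, [r7]: r4=M[4]=-1
after AND r6, r6, r4: r6=(-1)&(-1)=-1
after LDR r6, [r7]: r6=M[4]=-1
after ADD r4, r4, r6: r4=(-1)+(-1)=-2
after ADD r7, r7, #4: r7=4+4=8
after ADD r1, r1, #1: r1=3+1=4
CMP r1, #6  (cmp 4,6)
BLT body: taken
after LDR r6, [r7]: r6=M[8]=5
after OR r4, r4, r6: r4=(-2)|5=-1
after LDR r4, [r7]: r4=M[8]=5
after AND r6, r6, r4: r6=5&5=5
after LDR r6, [r7]: r6=M[8]=5
after ADD r4, r4, r6: r4=5+5=10
after ADD r7, r7, #4: r7=8+4=12
after ADD r1, r1, #1: r1=4+1=5
CMP r1, #6  (cmp 5,6)
BLT body: taken
after LDR r6, [r7]: r6=M[12]=0
after OR r4, r4, r6: r4=10|0=10
after LDR r4, [r7]: r4=M[12]=0
after AND r6, r6, r4: r6=0&0=0
after LDR r6, [r7]: r6=M[12]=0
after ADD r4, r4, r6: r4=0+0=0
after ADD r7, r7, #4: r7=12+4=16
after ADD r1, r1, #1: r1=5+1=6
CMP r1, #6  (cmp 6,6)
BLT body: not taken
STR r6, [12] → M[12]=0
halt.

0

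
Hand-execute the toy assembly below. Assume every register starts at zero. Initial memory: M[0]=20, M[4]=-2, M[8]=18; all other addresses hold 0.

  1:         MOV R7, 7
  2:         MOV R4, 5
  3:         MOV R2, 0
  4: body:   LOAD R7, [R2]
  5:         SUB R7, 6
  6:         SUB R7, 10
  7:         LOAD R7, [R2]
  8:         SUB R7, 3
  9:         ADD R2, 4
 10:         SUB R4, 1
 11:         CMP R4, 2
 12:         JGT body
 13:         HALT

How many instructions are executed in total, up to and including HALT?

31

MOV R7, 7 → R7=7
MOV R4, 5 → R4=5
MOV R2, 0 → R2=0
LOAD R7, [R2] → R7=M[0]=20
SUB R7, 6 → R7=20-6=14
SUB R7, 10 → R7=14-10=4
LOAD R7, [R2] → R7=M[0]=20
SUB R7, 3 → R7=20-3=17
ADD R2, 4 → R2=0+4=4
SUB R4, 1 → R4=5-1=4
CMP R4, 2  (cmp 4,2)
JGT body: taken
LOAD R7, [R2] → R7=M[4]=-2
SUB R7, 6 → R7=(-2)-6=-8
SUB R7, 10 → R7=(-8)-10=-18
LOAD R7, [R2] → R7=M[4]=-2
SUB R7, 3 → R7=(-2)-3=-5
ADD R2, 4 → R2=4+4=8
SUB R4, 1 → R4=4-1=3
CMP R4, 2  (cmp 3,2)
JGT body: taken
LOAD R7, [R2] → R7=M[8]=18
SUB R7, 6 → R7=18-6=12
SUB R7, 10 → R7=12-10=2
LOAD R7, [R2] → R7=M[8]=18
SUB R7, 3 → R7=18-3=15
ADD R2, 4 → R2=8+4=12
SUB R4, 1 → R4=3-1=2
CMP R4, 2  (cmp 2,2)
JGT body: not taken
halt.
Total executed instructions: 31.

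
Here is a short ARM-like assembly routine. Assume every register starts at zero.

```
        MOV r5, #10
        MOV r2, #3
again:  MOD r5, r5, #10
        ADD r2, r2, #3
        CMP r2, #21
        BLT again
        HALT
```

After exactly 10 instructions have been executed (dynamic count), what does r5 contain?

after MOV r5, #10: r5=10
after MOV r2, #3: r2=3
after MOD r5, r5, #10: r5=10%10=0
after ADD r2, r2, #3: r2=3+3=6
CMP r2, #21  (cmp 6,21)
BLT again: taken
after MOD r5, r5, #10: r5=0%10=0
after ADD r2, r2, #3: r2=6+3=9
CMP r2, #21  (cmp 9,21)
BLT again: taken
After step 10: r5 = 0.

0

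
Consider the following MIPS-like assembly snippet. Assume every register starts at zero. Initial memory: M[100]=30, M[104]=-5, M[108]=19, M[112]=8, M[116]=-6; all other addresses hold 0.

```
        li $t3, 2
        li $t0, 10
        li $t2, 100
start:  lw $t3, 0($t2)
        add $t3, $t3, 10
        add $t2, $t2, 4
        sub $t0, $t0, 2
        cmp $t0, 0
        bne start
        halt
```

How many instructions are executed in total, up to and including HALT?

li $t3, 2 → $t3=2
li $t0, 10 → $t0=10
li $t2, 100 → $t2=100
lw $t3, 0($t2) → $t3=M[100]=30
add $t3, $t3, 10 → $t3=30+10=40
add $t2, $t2, 4 → $t2=100+4=104
sub $t0, $t0, 2 → $t0=10-2=8
cmp $t0, 0  (cmp 8,0)
bne start: taken
lw $t3, 0($t2) → $t3=M[104]=-5
add $t3, $t3, 10 → $t3=(-5)+10=5
add $t2, $t2, 4 → $t2=104+4=108
sub $t0, $t0, 2 → $t0=8-2=6
cmp $t0, 0  (cmp 6,0)
bne start: taken
lw $t3, 0($t2) → $t3=M[108]=19
add $t3, $t3, 10 → $t3=19+10=29
add $t2, $t2, 4 → $t2=108+4=112
sub $t0, $t0, 2 → $t0=6-2=4
cmp $t0, 0  (cmp 4,0)
bne start: taken
lw $t3, 0($t2) → $t3=M[112]=8
add $t3, $t3, 10 → $t3=8+10=18
add $t2, $t2, 4 → $t2=112+4=116
sub $t0, $t0, 2 → $t0=4-2=2
cmp $t0, 0  (cmp 2,0)
bne start: taken
lw $t3, 0($t2) → $t3=M[116]=-6
add $t3, $t3, 10 → $t3=(-6)+10=4
add $t2, $t2, 4 → $t2=116+4=120
sub $t0, $t0, 2 → $t0=2-2=0
cmp $t0, 0  (cmp 0,0)
bne start: not taken
halt.
Total executed instructions: 34.

34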